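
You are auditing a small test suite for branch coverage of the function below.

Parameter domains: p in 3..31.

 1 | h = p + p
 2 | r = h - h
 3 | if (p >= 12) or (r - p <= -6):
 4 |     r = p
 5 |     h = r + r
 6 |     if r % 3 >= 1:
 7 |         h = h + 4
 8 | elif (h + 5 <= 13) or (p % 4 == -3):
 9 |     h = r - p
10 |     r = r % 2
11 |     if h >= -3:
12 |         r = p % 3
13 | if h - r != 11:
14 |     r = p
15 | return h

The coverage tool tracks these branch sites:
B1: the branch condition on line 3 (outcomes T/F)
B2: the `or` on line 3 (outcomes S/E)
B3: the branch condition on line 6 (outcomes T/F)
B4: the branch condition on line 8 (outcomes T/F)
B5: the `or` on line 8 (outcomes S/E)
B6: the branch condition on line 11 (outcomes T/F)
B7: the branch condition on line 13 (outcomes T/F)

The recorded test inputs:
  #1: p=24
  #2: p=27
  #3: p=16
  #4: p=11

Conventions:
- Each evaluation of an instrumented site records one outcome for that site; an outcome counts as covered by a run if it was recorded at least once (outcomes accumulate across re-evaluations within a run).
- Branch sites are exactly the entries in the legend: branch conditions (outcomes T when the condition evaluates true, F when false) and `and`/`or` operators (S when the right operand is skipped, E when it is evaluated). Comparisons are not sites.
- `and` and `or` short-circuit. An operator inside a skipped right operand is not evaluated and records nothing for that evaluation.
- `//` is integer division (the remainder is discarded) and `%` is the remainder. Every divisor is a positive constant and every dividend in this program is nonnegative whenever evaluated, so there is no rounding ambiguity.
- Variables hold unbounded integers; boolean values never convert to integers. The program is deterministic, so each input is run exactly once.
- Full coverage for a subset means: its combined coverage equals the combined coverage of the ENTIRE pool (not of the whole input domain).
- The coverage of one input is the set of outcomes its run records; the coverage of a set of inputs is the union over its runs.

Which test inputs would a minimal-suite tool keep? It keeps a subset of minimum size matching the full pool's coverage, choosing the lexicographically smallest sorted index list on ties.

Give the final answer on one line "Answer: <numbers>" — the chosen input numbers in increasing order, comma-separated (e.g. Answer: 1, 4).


input #1, p=24: events B2->S, B1->T, B3->F, B7->T; outcomes B1=T, B2=S, B3=F, B7=T
input #2, p=27: events B2->S, B1->T, B3->F, B7->T; outcomes B1=T, B2=S, B3=F, B7=T
input #3, p=16: events B2->S, B1->T, B3->T, B7->T; outcomes B1=T, B2=S, B3=T, B7=T
input #4, p=11: events B2->E, B1->T, B3->T, B7->T; outcomes B1=T, B2=E, B3=T, B7=T
union over all inputs: B1=T, B2=S, B2=E, B3=T, B3=F, B7=T (6 outcomes)
size 1 is not enough: best union over all size-1 subsets is 4/6
inputs {1, 4} (size 2) cover everything; no size-2 subset with a lexicographically smaller index list covers all 6
Answer: 1, 4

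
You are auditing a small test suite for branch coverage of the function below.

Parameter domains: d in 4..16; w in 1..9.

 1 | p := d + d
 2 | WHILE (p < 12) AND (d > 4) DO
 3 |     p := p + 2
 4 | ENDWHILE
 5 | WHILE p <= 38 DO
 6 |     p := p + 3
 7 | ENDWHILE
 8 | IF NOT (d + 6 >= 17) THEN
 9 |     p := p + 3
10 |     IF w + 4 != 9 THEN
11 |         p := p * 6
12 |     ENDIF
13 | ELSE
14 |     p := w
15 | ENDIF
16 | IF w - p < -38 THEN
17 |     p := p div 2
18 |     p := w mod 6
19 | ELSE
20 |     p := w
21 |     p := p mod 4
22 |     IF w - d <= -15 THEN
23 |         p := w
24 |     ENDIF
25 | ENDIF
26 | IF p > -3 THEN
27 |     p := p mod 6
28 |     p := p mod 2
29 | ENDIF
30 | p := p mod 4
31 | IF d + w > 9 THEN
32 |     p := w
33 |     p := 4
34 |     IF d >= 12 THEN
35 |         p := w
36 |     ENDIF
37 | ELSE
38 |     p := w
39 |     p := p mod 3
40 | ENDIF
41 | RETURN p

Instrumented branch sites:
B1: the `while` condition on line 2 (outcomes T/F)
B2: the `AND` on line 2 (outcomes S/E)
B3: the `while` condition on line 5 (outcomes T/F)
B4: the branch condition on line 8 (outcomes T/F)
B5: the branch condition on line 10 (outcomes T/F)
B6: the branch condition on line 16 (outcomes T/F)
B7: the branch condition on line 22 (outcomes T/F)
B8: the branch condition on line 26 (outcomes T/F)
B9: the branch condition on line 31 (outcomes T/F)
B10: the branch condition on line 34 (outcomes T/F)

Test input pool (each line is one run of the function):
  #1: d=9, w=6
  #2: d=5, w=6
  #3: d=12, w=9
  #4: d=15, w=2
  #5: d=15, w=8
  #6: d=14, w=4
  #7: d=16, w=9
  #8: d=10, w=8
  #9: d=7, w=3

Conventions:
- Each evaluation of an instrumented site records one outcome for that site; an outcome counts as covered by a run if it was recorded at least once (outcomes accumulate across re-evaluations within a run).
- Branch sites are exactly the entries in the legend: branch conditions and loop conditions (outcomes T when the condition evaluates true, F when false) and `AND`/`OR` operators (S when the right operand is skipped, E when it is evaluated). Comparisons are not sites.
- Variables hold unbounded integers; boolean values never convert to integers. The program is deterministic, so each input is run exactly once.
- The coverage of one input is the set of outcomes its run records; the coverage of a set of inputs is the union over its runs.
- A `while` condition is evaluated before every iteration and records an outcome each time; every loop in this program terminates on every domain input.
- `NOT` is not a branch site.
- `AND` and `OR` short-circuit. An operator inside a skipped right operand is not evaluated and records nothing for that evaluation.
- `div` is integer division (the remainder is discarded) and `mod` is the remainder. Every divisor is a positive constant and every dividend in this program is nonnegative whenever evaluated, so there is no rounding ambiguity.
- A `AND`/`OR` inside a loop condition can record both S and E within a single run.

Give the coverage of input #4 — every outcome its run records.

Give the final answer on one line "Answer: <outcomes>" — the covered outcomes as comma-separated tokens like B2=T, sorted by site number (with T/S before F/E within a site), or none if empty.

Running input #4 (d=15, w=2), event by event:
  B2->S, B1->F, B3->T, B3->T, B3->T, B3->F, B4->F, B6->F, B7->F, B8->T
  B9->T, B10->T
as a set, this run covers: B1=F, B2=S, B3=T, B3=F, B4=F, B6=F, B7=F, B8=T, B9=T, B10=T

Answer: B1=F, B2=S, B3=T, B3=F, B4=F, B6=F, B7=F, B8=T, B9=T, B10=T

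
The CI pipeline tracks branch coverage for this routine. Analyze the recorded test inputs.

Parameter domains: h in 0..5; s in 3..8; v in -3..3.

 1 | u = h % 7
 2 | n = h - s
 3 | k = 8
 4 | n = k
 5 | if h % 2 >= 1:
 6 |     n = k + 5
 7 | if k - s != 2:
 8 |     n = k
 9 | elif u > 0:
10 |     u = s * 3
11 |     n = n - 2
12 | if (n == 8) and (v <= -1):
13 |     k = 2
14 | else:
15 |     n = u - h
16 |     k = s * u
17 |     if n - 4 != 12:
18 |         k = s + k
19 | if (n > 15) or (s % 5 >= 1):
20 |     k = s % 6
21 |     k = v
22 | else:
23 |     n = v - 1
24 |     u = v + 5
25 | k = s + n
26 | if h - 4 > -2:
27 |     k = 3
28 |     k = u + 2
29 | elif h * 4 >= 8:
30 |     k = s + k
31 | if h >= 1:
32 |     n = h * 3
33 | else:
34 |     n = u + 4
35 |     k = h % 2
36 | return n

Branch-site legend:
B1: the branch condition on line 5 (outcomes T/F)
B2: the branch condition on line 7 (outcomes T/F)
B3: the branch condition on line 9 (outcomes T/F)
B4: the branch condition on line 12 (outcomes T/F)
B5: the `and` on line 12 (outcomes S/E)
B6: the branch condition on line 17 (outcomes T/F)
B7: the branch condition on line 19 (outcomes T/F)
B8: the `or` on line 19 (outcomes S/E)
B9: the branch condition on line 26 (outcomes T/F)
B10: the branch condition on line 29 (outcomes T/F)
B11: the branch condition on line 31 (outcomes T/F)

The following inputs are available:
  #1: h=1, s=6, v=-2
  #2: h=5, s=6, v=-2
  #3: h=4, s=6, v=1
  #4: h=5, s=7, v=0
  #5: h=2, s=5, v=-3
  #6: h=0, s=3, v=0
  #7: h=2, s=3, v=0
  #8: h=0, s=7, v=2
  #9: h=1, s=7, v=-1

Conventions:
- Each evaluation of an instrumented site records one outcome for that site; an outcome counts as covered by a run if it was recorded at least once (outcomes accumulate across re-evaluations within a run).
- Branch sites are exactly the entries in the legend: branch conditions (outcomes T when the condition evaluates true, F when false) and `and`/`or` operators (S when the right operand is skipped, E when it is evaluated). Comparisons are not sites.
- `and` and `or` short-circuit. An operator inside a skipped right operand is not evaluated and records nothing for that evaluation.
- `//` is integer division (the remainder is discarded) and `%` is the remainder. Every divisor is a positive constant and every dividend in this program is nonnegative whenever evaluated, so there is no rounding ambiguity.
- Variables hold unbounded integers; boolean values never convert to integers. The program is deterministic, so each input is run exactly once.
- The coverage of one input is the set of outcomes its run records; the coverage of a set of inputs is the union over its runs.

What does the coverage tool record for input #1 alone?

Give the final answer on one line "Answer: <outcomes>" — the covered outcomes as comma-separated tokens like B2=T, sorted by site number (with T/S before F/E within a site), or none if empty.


Simulating input #1 (h=1, s=6, v=-2) step by step:
  B1->T, B2->F, B3->T, B5->S, B4->F, B6->T, B8->S, B7->T, B9->F, B10->F
  B11->T
collecting distinct outcomes: B1=T, B2=F, B3=T, B4=F, B5=S, B6=T, B7=T, B8=S, B9=F, B10=F, B11=T
Answer: B1=T, B2=F, B3=T, B4=F, B5=S, B6=T, B7=T, B8=S, B9=F, B10=F, B11=T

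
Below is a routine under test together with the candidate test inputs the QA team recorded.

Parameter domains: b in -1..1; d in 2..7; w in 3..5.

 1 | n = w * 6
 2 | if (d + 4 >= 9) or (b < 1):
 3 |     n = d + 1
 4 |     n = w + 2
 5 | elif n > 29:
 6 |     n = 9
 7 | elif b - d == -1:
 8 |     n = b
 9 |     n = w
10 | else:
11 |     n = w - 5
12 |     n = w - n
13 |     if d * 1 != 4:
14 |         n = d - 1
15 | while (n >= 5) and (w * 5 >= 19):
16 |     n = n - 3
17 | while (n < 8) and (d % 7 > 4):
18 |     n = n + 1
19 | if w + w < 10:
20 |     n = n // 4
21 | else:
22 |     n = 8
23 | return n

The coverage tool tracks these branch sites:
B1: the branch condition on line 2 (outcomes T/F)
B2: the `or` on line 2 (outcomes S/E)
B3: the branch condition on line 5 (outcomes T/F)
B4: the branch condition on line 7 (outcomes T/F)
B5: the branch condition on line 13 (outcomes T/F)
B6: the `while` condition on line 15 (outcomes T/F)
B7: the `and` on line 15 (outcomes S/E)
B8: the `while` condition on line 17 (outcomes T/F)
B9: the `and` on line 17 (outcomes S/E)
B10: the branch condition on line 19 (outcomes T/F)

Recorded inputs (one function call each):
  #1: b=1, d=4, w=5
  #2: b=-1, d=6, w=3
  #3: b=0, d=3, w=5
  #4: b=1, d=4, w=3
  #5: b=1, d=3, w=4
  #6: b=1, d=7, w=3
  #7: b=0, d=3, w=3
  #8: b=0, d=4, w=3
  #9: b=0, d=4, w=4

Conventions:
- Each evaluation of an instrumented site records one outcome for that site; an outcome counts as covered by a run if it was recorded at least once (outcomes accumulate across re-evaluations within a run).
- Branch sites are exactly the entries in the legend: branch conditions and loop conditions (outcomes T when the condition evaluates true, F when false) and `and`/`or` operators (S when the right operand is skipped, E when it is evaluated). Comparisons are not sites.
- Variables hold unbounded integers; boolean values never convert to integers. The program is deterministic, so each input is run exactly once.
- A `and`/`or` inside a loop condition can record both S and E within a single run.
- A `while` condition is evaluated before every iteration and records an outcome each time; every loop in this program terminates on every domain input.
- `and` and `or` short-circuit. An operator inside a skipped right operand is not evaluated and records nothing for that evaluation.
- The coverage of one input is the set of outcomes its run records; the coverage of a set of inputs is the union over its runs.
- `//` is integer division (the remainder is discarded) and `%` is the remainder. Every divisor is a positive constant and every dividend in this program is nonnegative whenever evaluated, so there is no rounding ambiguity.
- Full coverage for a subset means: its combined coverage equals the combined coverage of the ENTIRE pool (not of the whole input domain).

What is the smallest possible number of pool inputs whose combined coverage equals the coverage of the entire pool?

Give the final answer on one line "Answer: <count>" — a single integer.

input #1, b=1, d=4, w=5: outcomes B1=F, B2=E, B3=T, B6=T, B6=F, B7=S, B7=E, B8=F, B9=E, B10=F
input #2, b=-1, d=6, w=3: outcomes B1=T, B2=S, B6=F, B7=E, B8=T, B8=F, B9=S, B9=E, B10=T
input #3, b=0, d=3, w=5: outcomes B1=T, B2=E, B6=T, B6=F, B7=S, B7=E, B8=F, B9=E, B10=F
input #4, b=1, d=4, w=3: outcomes B1=F, B2=E, B3=F, B4=F, B5=F, B6=F, B7=E, B8=F, B9=E, B10=T
input #5, b=1, d=3, w=4: outcomes B1=F, B2=E, B3=F, B4=F, B5=T, B6=F, B7=S, B8=F, B9=E, B10=T
input #6, b=1, d=7, w=3: outcomes B1=T, B2=S, B6=F, B7=E, B8=F, B9=E, B10=T
input #7, b=0, d=3, w=3: outcomes B1=T, B2=E, B6=F, B7=E, B8=F, B9=E, B10=T
input #8, b=0, d=4, w=3: outcomes B1=T, B2=E, B6=F, B7=E, B8=F, B9=E, B10=T
input #9, b=0, d=4, w=4: outcomes B1=T, B2=E, B6=T, B6=F, B7=S, B7=E, B8=F, B9=E, B10=T
union over all inputs: B1=T, B1=F, B2=S, B2=E, B3=T, B3=F, B4=F, B5=T, B5=F, B6=T, B6=F, B7=S, B7=E, B8=T, B8=F, B9=S, B9=E, B10=T, B10=F (19 outcomes)
checked all size-1 subsets: none covers 19 outcomes (max 10/19)
checked all size-2 subsets: none covers 19 outcomes (max 15/19)
checked all size-3 subsets: none covers 19 outcomes (max 18/19)
inputs {1, 2, 4, 5} (size 4) cover everything; no size-4 subset with a lexicographically smaller index list covers all 19

Answer: 4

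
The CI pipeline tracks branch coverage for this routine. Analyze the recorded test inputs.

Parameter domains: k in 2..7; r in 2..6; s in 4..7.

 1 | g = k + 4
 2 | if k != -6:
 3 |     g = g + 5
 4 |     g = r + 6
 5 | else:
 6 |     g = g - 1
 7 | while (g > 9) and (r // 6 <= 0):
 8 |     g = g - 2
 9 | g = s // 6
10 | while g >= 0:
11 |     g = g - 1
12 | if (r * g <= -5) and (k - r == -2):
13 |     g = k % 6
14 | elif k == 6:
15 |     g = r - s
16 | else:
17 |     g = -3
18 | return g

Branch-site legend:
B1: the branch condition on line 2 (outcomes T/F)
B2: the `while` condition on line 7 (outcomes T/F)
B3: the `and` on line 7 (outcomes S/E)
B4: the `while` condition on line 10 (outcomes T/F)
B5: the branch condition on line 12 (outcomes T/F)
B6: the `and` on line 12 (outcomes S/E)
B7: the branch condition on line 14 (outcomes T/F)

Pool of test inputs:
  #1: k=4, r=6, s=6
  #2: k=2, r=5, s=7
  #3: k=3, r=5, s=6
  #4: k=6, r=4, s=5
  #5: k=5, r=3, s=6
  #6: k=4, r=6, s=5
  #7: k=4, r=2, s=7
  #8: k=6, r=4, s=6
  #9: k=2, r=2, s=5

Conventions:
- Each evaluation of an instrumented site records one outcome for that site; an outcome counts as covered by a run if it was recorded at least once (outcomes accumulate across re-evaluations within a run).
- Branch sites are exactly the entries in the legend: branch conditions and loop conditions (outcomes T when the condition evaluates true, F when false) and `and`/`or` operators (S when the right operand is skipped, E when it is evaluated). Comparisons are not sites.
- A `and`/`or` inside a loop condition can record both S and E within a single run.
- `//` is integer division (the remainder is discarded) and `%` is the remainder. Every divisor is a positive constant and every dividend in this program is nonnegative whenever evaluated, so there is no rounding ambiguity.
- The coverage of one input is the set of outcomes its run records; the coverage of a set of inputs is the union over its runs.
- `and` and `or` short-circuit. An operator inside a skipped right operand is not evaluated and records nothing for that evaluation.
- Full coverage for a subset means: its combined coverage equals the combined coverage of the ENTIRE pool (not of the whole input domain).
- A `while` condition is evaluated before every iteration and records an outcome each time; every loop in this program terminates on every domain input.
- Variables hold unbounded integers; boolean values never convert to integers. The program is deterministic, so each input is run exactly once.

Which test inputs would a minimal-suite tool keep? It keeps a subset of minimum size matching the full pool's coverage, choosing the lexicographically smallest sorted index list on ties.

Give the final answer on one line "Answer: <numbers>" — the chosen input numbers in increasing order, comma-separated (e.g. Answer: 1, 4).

input #1 (k=4, r=6, s=6): covers B1=T, B2=F, B3=E, B4=T, B4=F, B5=T, B6=E
input #2 (k=2, r=5, s=7): covers B1=T, B2=T, B2=F, B3=S, B3=E, B4=T, B4=F, B5=F, B6=E, B7=F
input #3 (k=3, r=5, s=6): covers B1=T, B2=T, B2=F, B3=S, B3=E, B4=T, B4=F, B5=T, B6=E
input #4 (k=6, r=4, s=5): covers B1=T, B2=T, B2=F, B3=S, B3=E, B4=T, B4=F, B5=F, B6=S, B7=T
input #5 (k=5, r=3, s=6): covers B1=T, B2=F, B3=S, B4=T, B4=F, B5=F, B6=S, B7=F
input #6 (k=4, r=6, s=5): covers B1=T, B2=F, B3=E, B4=T, B4=F, B5=T, B6=E
input #7 (k=4, r=2, s=7): covers B1=T, B2=F, B3=S, B4=T, B4=F, B5=F, B6=S, B7=F
input #8 (k=6, r=4, s=6): covers B1=T, B2=T, B2=F, B3=S, B3=E, B4=T, B4=F, B5=F, B6=S, B7=T
input #9 (k=2, r=2, s=5): covers B1=T, B2=F, B3=S, B4=T, B4=F, B5=F, B6=S, B7=F
union over all inputs: B1=T, B2=T, B2=F, B3=S, B3=E, B4=T, B4=F, B5=T, B5=F, B6=S, B6=E, B7=T, B7=F (13 outcomes)
checked all size-1 subsets: none covers 13 outcomes (max 10/13)
checked all size-2 subsets: none covers 13 outcomes (max 12/13)
at size 3, {1, 2, 4} reaches all 13 outcomes; every lexicographically earlier size-3 subset fails

Answer: 1, 2, 4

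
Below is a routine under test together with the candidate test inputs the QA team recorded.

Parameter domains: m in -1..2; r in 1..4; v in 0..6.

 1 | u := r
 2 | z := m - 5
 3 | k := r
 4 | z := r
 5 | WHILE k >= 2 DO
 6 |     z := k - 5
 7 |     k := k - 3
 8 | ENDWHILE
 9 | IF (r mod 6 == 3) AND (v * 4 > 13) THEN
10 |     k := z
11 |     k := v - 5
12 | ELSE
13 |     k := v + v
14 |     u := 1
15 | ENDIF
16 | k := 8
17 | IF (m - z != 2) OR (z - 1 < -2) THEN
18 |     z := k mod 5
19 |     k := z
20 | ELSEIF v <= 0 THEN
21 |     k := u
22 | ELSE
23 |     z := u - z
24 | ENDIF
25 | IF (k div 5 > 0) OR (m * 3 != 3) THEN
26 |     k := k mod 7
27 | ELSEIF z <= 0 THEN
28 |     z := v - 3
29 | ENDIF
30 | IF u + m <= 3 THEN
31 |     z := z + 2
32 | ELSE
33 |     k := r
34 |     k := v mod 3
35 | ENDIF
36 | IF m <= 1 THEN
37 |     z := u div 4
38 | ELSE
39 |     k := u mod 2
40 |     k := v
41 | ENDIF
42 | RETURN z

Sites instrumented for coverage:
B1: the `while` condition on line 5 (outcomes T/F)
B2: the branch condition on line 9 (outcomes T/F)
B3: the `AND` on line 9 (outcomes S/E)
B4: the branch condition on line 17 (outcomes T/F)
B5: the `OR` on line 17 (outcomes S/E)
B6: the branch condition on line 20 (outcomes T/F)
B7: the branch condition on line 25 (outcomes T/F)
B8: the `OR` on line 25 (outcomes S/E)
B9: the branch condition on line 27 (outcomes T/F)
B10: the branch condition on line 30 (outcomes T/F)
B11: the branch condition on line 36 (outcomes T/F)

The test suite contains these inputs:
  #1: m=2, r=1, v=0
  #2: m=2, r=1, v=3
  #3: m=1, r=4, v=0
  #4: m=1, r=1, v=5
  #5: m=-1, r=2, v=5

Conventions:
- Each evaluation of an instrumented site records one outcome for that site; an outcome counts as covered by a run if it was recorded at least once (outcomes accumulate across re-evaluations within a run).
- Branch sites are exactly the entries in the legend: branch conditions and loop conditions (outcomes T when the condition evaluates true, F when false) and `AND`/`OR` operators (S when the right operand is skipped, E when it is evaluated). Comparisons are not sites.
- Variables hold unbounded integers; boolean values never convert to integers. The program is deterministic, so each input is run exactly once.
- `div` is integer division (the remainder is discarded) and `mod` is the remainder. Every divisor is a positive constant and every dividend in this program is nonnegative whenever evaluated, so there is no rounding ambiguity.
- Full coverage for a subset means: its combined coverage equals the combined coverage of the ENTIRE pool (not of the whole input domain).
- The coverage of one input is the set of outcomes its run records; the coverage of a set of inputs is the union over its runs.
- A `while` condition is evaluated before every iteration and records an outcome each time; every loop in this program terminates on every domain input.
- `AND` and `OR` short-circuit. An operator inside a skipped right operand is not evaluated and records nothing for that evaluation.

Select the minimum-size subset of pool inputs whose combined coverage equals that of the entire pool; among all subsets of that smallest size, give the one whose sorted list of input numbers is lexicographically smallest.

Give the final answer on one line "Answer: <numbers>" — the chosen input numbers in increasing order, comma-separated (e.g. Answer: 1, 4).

run #1 (m=2, r=1, v=0) records B1=F, B2=F, B3=S, B4=T, B5=S, B7=T, B8=E, B10=T, B11=F
run #2 (m=2, r=1, v=3) records B1=F, B2=F, B3=S, B4=T, B5=S, B7=T, B8=E, B10=T, B11=F
run #3 (m=1, r=4, v=0) records B1=T, B1=F, B2=F, B3=S, B4=F, B5=E, B6=T, B7=F, B8=E, B9=T, B10=T, B11=T
run #4 (m=1, r=1, v=5) records B1=F, B2=F, B3=S, B4=T, B5=S, B7=F, B8=E, B9=F, B10=T, B11=T
run #5 (m=-1, r=2, v=5) records B1=T, B1=F, B2=F, B3=S, B4=T, B5=E, B7=T, B8=E, B10=T, B11=T
the full pool covers 17 outcomes: B1=T, B1=F, B2=F, B3=S, B4=T, B4=F, B5=S, B5=E, B6=T, B7=T, B7=F, B8=E, B9=T, B9=F, B10=T, B11=T, B11=F
every size-1 subset falls short of the 17 outcomes (best: 12/17)
every size-2 subset falls short of the 17 outcomes (best: 16/17)
at size 3, {1, 3, 4} reaches all 17 outcomes; every lexicographically earlier size-3 subset fails

Answer: 1, 3, 4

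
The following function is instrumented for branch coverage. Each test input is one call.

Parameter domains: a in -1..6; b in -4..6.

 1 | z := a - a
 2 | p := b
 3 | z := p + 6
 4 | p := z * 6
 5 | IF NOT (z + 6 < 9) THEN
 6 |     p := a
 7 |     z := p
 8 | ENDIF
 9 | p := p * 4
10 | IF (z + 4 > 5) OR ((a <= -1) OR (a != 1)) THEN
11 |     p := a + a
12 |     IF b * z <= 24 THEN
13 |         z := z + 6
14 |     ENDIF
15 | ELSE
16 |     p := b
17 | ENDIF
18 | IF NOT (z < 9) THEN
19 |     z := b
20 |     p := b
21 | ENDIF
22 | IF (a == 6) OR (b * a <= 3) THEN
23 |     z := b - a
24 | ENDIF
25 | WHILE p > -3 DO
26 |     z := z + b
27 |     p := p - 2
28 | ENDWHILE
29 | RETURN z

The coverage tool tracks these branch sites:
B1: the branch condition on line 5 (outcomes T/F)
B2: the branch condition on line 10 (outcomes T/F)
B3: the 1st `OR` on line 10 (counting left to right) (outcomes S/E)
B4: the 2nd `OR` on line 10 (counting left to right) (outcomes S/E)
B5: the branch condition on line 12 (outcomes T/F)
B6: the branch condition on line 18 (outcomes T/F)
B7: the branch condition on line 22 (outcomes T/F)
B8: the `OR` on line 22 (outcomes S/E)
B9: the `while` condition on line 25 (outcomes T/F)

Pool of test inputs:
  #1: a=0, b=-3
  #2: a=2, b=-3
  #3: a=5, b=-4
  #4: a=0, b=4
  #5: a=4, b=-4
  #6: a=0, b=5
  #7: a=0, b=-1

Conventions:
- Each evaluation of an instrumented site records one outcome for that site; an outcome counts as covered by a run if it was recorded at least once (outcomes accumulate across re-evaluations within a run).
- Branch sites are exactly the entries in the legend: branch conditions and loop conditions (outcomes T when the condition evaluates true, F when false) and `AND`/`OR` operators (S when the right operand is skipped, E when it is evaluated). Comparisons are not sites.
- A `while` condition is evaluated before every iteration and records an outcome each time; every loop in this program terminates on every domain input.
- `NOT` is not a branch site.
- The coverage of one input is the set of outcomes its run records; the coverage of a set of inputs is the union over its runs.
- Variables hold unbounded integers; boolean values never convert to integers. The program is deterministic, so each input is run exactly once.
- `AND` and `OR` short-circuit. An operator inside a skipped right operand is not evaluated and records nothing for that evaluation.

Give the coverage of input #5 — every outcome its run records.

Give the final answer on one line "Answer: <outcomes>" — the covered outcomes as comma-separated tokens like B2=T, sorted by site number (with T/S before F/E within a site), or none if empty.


Running input #5 (a=4, b=-4), event by event:
  B1->F, B3->S, B2->T, B5->T, B6->F, B8->E, B7->T, B9->T, B9->T, B9->T
  B9->T, B9->T, B9->T, B9->F
distinct outcomes covered: B1=F, B2=T, B3=S, B5=T, B6=F, B7=T, B8=E, B9=T, B9=F
Answer: B1=F, B2=T, B3=S, B5=T, B6=F, B7=T, B8=E, B9=T, B9=F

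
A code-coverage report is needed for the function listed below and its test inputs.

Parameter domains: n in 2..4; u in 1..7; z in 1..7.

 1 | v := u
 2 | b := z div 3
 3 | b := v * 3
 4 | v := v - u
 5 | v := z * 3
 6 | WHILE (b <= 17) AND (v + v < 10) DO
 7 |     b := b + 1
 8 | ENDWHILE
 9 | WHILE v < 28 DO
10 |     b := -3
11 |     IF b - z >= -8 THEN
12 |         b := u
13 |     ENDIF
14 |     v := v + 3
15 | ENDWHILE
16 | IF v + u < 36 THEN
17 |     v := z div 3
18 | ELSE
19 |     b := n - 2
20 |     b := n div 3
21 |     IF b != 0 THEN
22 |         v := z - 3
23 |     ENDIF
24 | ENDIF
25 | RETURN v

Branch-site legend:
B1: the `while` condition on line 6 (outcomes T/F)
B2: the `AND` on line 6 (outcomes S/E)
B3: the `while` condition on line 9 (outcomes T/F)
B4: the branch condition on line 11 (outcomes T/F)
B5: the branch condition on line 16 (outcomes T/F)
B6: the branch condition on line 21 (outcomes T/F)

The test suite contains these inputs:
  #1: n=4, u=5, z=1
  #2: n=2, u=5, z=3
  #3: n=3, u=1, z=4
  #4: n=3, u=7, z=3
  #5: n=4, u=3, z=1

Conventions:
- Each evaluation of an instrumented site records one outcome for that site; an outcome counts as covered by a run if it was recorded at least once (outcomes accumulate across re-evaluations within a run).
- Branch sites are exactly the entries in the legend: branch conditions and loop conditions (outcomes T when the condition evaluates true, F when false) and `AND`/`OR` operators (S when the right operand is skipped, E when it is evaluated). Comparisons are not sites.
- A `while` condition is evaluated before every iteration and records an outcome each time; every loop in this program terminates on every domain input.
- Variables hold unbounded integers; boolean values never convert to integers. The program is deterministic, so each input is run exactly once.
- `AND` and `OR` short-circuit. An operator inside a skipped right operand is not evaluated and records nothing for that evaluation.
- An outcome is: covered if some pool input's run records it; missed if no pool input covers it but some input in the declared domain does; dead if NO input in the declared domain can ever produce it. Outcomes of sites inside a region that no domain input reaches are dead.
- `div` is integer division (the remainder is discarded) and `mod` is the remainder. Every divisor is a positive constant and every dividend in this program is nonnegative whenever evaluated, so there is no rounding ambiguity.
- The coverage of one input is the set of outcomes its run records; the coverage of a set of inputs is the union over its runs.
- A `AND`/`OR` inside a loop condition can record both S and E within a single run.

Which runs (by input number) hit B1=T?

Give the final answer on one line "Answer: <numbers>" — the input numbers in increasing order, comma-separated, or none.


input #1 (n=4, u=5, z=1): produces B1=T
input #2 (n=2, u=5, z=3): does not produce B1=T
input #3 (n=3, u=1, z=4): does not produce B1=T
input #4 (n=3, u=7, z=3): does not produce B1=T
input #5 (n=4, u=3, z=1): produces B1=T
Answer: 1, 5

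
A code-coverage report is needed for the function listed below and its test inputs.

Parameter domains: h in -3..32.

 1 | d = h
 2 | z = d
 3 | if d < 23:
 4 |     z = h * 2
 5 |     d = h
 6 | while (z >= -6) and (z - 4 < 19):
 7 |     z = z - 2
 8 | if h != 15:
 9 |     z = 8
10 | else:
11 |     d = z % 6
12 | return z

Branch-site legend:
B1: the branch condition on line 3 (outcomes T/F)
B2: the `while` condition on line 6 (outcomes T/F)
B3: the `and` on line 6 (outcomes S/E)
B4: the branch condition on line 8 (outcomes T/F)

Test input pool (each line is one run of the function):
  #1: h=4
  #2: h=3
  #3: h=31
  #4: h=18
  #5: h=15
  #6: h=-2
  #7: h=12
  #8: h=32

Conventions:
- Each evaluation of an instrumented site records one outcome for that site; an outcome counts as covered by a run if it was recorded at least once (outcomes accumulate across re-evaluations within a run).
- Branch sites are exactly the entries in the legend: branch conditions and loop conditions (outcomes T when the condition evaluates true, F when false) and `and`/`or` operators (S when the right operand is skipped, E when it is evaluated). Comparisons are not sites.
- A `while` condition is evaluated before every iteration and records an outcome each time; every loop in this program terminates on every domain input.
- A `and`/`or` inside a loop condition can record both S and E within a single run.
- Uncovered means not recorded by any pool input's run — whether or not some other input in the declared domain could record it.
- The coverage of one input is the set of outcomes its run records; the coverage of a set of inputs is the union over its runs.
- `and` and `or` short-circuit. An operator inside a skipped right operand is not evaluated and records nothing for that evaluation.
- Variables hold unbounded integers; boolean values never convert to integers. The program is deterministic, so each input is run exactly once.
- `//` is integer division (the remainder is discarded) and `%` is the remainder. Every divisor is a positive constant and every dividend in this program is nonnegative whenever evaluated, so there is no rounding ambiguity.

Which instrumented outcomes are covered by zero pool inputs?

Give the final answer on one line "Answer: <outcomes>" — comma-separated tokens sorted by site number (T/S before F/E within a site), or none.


input #1, h=4: outcomes B1=T, B2=T, B2=F, B3=S, B3=E, B4=T
input #2, h=3: outcomes B1=T, B2=T, B2=F, B3=S, B3=E, B4=T
input #3, h=31: outcomes B1=F, B2=F, B3=E, B4=T
input #4, h=18: outcomes B1=T, B2=F, B3=E, B4=T
input #5, h=15: outcomes B1=T, B2=F, B3=E, B4=F
input #6, h=-2: outcomes B1=T, B2=T, B2=F, B3=S, B3=E, B4=T
input #7, h=12: outcomes B1=T, B2=F, B3=E, B4=T
input #8, h=32: outcomes B1=F, B2=F, B3=E, B4=T
union over the pool: B1=T, B1=F, B2=T, B2=F, B3=S, B3=E, B4=T, B4=F
uncovered (0 of 8): none
Answer: none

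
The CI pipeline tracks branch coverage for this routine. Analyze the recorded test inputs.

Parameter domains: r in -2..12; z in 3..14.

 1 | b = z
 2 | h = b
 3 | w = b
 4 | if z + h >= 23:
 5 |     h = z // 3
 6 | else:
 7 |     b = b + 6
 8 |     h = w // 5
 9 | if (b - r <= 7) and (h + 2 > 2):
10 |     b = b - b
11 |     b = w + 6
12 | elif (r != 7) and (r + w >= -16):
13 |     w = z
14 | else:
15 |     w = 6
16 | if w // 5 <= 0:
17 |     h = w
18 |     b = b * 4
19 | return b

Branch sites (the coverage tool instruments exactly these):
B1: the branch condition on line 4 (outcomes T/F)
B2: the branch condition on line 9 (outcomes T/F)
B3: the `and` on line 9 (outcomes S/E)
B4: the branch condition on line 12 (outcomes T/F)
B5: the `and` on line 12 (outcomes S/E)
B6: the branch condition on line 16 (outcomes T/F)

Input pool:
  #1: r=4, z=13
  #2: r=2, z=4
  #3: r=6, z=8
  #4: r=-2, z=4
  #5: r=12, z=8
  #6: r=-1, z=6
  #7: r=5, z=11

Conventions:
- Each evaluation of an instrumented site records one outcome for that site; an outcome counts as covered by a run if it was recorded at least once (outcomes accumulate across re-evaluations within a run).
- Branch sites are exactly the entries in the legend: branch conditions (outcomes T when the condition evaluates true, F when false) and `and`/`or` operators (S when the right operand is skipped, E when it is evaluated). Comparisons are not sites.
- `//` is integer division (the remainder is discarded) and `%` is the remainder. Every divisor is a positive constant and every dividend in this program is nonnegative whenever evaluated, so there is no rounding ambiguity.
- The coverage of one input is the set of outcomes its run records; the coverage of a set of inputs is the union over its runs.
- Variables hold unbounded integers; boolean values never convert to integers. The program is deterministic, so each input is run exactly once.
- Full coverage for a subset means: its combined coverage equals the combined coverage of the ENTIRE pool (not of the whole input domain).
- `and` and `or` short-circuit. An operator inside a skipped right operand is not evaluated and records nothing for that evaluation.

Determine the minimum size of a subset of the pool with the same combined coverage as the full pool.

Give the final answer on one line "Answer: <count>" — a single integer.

run #1 (r=4, z=13) records B1=T, B2=F, B3=S, B4=T, B5=E, B6=F
run #2 (r=2, z=4) records B1=F, B2=F, B3=S, B4=T, B5=E, B6=T
run #3 (r=6, z=8) records B1=F, B2=F, B3=S, B4=T, B5=E, B6=F
run #4 (r=-2, z=4) records B1=F, B2=F, B3=S, B4=T, B5=E, B6=T
run #5 (r=12, z=8) records B1=F, B2=T, B3=E, B6=F
run #6 (r=-1, z=6) records B1=F, B2=F, B3=S, B4=T, B5=E, B6=F
run #7 (r=5, z=11) records B1=F, B2=F, B3=S, B4=T, B5=E, B6=F
pool-wide coverage (10 outcomes): B1=T, B1=F, B2=T, B2=F, B3=S, B3=E, B4=T, B5=E, B6=T, B6=F
checked all size-1 subsets: none covers 10 outcomes (max 6/10)
checked all size-2 subsets: none covers 10 outcomes (max 9/10)
the canonical winner is {1, 2, 5}: size 3, full 10-outcome coverage, earliest index list among size-3 covers

Answer: 3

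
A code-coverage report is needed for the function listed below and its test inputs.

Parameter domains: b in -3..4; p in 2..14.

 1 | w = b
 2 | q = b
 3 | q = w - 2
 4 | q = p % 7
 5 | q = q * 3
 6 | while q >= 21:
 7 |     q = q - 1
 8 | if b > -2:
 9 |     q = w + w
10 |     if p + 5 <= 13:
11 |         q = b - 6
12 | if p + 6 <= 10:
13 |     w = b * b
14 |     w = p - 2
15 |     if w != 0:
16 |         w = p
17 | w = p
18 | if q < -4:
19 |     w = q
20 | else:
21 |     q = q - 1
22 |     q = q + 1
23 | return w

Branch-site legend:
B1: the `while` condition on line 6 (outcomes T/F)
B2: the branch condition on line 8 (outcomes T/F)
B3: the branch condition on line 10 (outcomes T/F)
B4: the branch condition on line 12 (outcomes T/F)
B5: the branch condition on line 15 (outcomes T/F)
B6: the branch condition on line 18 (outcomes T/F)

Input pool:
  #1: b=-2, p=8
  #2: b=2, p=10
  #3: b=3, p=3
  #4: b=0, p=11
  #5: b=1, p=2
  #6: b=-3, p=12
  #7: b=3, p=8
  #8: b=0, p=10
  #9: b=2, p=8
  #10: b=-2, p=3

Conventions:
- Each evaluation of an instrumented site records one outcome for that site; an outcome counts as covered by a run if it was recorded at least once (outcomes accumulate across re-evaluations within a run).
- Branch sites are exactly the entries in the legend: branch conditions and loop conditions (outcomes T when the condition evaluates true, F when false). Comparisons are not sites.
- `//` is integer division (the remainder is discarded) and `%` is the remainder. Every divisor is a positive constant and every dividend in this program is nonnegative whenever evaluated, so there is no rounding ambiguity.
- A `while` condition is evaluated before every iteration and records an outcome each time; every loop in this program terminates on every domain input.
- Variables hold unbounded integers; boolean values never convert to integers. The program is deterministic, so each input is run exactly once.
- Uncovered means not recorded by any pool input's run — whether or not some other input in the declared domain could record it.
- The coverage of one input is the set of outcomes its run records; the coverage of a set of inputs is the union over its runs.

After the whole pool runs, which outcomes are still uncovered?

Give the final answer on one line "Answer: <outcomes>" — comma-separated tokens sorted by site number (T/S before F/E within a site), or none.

input #1 (b=-2, p=8): events B1->F, B2->F, B4->F, B6->F; covers B1=F, B2=F, B4=F, B6=F
input #2 (b=2, p=10): events B1->F, B2->T, B3->F, B4->F, B6->F; covers B1=F, B2=T, B3=F, B4=F, B6=F
input #3 (b=3, p=3): events B1->F, B2->T, B3->T, B4->T, B5->T, B6->F; covers B1=F, B2=T, B3=T, B4=T, B5=T, B6=F
input #4 (b=0, p=11): events B1->F, B2->T, B3->F, B4->F, B6->F; covers B1=F, B2=T, B3=F, B4=F, B6=F
input #5 (b=1, p=2): events B1->F, B2->T, B3->T, B4->T, B5->F, B6->T; covers B1=F, B2=T, B3=T, B4=T, B5=F, B6=T
input #6 (b=-3, p=12): events B1->F, B2->F, B4->F, B6->F; covers B1=F, B2=F, B4=F, B6=F
input #7 (b=3, p=8): events B1->F, B2->T, B3->T, B4->F, B6->F; covers B1=F, B2=T, B3=T, B4=F, B6=F
input #8 (b=0, p=10): events B1->F, B2->T, B3->F, B4->F, B6->F; covers B1=F, B2=T, B3=F, B4=F, B6=F
input #9 (b=2, p=8): events B1->F, B2->T, B3->T, B4->F, B6->F; covers B1=F, B2=T, B3=T, B4=F, B6=F
input #10 (b=-2, p=3): events B1->F, B2->F, B4->T, B5->T, B6->F; covers B1=F, B2=F, B4=T, B5=T, B6=F
union over the pool: B1=F, B2=T, B2=F, B3=T, B3=F, B4=T, B4=F, B5=T, B5=F, B6=T, B6=F
uncovered (1 of 12): B1=T

Answer: B1=T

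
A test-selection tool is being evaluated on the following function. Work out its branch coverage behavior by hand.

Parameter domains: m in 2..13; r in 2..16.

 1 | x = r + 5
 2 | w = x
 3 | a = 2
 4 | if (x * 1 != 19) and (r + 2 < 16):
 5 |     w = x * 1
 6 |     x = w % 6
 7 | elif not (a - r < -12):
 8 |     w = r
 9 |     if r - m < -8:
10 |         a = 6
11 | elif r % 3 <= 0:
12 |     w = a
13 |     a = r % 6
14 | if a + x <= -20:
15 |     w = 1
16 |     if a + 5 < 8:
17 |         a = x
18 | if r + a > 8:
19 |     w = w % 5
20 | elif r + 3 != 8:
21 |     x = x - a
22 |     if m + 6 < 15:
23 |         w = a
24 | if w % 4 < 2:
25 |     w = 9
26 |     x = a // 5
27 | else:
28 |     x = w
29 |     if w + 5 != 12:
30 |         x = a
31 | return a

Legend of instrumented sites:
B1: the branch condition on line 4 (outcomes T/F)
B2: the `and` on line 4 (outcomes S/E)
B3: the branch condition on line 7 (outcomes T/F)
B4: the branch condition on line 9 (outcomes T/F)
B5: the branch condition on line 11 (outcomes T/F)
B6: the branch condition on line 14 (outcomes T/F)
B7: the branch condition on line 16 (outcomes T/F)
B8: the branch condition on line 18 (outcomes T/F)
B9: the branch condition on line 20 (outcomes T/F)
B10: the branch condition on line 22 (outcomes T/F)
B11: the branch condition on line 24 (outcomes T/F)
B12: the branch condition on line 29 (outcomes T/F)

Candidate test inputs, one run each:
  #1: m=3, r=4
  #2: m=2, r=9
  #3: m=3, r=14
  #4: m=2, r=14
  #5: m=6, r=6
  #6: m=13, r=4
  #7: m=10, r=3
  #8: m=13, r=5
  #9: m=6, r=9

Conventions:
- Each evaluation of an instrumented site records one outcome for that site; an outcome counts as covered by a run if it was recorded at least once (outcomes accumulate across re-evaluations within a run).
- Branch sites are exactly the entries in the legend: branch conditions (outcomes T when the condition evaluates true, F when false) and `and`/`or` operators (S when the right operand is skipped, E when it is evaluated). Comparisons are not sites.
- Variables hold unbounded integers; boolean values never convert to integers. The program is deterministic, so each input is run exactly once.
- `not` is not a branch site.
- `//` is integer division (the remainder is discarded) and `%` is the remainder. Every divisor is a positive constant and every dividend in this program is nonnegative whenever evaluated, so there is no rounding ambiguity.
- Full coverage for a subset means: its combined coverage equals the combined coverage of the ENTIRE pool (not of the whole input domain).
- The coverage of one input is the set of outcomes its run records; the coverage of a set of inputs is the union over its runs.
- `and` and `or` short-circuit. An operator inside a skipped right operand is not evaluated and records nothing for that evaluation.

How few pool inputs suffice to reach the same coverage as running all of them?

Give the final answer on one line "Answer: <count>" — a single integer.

input #1 (m=3, r=4): events B2->E, B1->T, B6->F, B8->F, B9->T, B10->T, B11->F, B12->T; covers B1=T, B2=E, B6=F, B8=F, B9=T, B10=T, B11=F, B12=T
input #2 (m=2, r=9): events B2->E, B1->T, B6->F, B8->T, B11->T; covers B1=T, B2=E, B6=F, B8=T, B11=T
input #3 (m=3, r=14): events B2->S, B1->F, B3->T, B4->F, B6->F, B8->T, B11->T; covers B1=F, B2=S, B3=T, B4=F, B6=F, B8=T, B11=T
input #4 (m=2, r=14): events B2->S, B1->F, B3->T, B4->F, B6->F, B8->T, B11->T; covers B1=F, B2=S, B3=T, B4=F, B6=F, B8=T, B11=T
input #5 (m=6, r=6): events B2->E, B1->T, B6->F, B8->F, B9->T, B10->T, B11->F, B12->T; covers B1=T, B2=E, B6=F, B8=F, B9=T, B10=T, B11=F, B12=T
input #6 (m=13, r=4): events B2->E, B1->T, B6->F, B8->F, B9->T, B10->F, B11->T; covers B1=T, B2=E, B6=F, B8=F, B9=T, B10=F, B11=T
input #7 (m=10, r=3): events B2->E, B1->T, B6->F, B8->F, B9->T, B10->F, B11->T; covers B1=T, B2=E, B6=F, B8=F, B9=T, B10=F, B11=T
input #8 (m=13, r=5): events B2->E, B1->T, B6->F, B8->F, B9->F, B11->F, B12->T; covers B1=T, B2=E, B6=F, B8=F, B9=F, B11=F, B12=T
input #9 (m=6, r=9): events B2->E, B1->T, B6->F, B8->T, B11->T; covers B1=T, B2=E, B6=F, B8=T, B11=T
together the pool reaches 16 outcomes: B1=T, B1=F, B2=S, B2=E, B3=T, B4=F, B6=F, B8=T, B8=F, B9=T, B9=F, B10=T, B10=F, B11=T, B11=F, B12=T
no size-1 subset reaches all 16 outcomes (best union: 8/16)
no size-2 subset reaches all 16 outcomes (best union: 14/16)
no size-3 subset reaches all 16 outcomes (best union: 15/16)
the canonical winner is {1, 3, 6, 8}: size 4, full 16-outcome coverage, earliest index list among size-4 covers

Answer: 4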